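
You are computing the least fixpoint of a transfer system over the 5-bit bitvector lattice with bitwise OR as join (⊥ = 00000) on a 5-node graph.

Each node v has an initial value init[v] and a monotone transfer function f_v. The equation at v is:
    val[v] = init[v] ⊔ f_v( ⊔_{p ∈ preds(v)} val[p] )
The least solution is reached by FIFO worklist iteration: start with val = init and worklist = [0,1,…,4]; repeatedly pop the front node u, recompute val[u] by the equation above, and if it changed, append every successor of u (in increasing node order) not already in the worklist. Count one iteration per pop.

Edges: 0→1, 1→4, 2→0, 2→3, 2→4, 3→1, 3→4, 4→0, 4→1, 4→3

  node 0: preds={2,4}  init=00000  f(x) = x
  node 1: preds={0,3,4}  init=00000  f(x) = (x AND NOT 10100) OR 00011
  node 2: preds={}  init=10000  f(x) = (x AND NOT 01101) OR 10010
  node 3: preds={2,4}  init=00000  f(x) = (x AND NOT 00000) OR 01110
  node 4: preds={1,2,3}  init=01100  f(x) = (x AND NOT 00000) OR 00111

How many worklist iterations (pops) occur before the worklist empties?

10

Trace (10 dequeues):
  [1] u=0 | in 11100 | out 11100 | prev 00000 | push {}
  [2] u=1 | in 11100 | out 01011 | prev 00000 | push {}
  [3] u=2 | in 00000 | out 10010 | prev 10000 | push {0}
  [4] u=3 | in 11110 | out 11110 | prev 00000 | push {1}
  [5] u=4 | in 11111 | out 11111 | prev 01100 | push {3}
  [6] u=0 | in 11111 | out 11111 | prev 11100 | push {}
  [7] u=1 | in 11111 | out 01011 | ==
  [8] u=3 | in 11111 | out 11111 | prev 11110 | push {1,4}
  [9] u=1 | in 11111 | out 01011 | ==
  [10] u=4 | in 11111 | out 11111 | ==

Converged values:
  [0] 11111
  [1] 01011
  [2] 10010
  [3] 11111
  [4] 11111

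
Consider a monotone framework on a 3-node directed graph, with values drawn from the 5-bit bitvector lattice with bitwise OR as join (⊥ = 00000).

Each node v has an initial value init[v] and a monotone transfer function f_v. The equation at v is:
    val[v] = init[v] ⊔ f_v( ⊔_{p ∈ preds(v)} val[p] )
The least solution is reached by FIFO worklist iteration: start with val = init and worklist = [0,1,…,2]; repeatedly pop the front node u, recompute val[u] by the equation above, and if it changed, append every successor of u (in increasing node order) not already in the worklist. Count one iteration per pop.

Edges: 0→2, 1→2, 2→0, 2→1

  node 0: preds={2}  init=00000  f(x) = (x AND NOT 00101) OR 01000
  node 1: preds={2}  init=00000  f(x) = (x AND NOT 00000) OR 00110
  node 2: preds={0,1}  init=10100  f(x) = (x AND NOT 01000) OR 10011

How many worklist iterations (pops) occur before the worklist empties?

6

Worklist (6 pops):
  #1 pop 0: in=10100 → 11000 (was 00000); enqueue []
  #2 pop 1: in=10100 → 10110 (was 00000); enqueue []
  #3 pop 2: in=11110 → 10111 (was 10100); enqueue [0,1]
  #4 pop 0: in=10111 → 11010 (was 11000); enqueue [2]
  #5 pop 1: in=10111 → 10111 (was 10110); enqueue []
  #6 pop 2: in=11111 → 10111 (no change)

Fixpoint:
  val[0] = 11010
  val[1] = 10111
  val[2] = 10111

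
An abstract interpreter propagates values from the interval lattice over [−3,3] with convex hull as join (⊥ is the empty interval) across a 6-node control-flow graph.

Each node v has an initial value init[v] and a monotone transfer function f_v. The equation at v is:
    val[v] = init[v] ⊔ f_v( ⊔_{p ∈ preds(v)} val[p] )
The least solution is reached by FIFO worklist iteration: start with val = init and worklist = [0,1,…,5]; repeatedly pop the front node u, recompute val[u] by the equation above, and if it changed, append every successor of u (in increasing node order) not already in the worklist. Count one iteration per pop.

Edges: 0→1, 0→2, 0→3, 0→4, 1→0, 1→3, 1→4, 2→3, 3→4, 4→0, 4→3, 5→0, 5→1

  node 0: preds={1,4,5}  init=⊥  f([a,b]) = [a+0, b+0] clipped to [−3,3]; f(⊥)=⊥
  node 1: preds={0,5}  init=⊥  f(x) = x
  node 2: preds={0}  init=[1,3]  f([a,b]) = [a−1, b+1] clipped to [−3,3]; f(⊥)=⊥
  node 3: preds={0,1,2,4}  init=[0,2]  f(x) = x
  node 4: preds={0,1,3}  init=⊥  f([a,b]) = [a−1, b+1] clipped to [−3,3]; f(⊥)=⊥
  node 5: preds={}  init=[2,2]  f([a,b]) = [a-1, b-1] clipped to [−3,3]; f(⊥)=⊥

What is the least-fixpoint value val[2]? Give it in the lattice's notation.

Worklist (23 pops):
  #1 pop 0: in=[2,2] → [2,2] (was ⊥); enqueue []
  #2 pop 1: in=[2,2] → [2,2] (was ⊥); enqueue [0]
  #3 pop 2: in=[2,2] → [1,3] (no change)
  #4 pop 3: in=[1,3] → [0,3] (was [0,2]); enqueue []
  #5 pop 4: in=[0,3] → [-1,3] (was ⊥); enqueue [3]
  #6 pop 5: in=⊥ → [2,2] (no change)
  #7 pop 0: in=[-1,3] → [-1,3] (was [2,2]); enqueue [1,2,4]
  #8 pop 3: in=[-1,3] → [-1,3] (was [0,3]); enqueue []
  #9 pop 1: in=[-1,3] → [-1,3] (was [2,2]); enqueue [0,3]
  #10 pop 2: in=[-1,3] → [-2,3] (was [1,3]); enqueue []
  #11 pop 4: in=[-1,3] → [-2,3] (was [-1,3]); enqueue []
  #12 pop 0: in=[-2,3] → [-2,3] (was [-1,3]); enqueue [1,2,4]
  #13 pop 3: in=[-2,3] → [-2,3] (was [-1,3]); enqueue []
  #14 pop 1: in=[-2,3] → [-2,3] (was [-1,3]); enqueue [0,3]
  #15 pop 2: in=[-2,3] → [-3,3] (was [-2,3]); enqueue []
  #16 pop 4: in=[-2,3] → [-3,3] (was [-2,3]); enqueue []
  #17 pop 0: in=[-3,3] → [-3,3] (was [-2,3]); enqueue [1,2,4]
  #18 pop 3: in=[-3,3] → [-3,3] (was [-2,3]); enqueue []
  #19 pop 1: in=[-3,3] → [-3,3] (was [-2,3]); enqueue [0,3]
  #20 pop 2: in=[-3,3] → [-3,3] (no change)
  #21 pop 4: in=[-3,3] → [-3,3] (no change)
  #22 pop 0: in=[-3,3] → [-3,3] (no change)
  #23 pop 3: in=[-3,3] → [-3,3] (no change)

Fixpoint:
  val[0] = [-3,3]
  val[1] = [-3,3]
  val[2] = [-3,3]
  val[3] = [-3,3]
  val[4] = [-3,3]
  val[5] = [2,2]

[-3,3]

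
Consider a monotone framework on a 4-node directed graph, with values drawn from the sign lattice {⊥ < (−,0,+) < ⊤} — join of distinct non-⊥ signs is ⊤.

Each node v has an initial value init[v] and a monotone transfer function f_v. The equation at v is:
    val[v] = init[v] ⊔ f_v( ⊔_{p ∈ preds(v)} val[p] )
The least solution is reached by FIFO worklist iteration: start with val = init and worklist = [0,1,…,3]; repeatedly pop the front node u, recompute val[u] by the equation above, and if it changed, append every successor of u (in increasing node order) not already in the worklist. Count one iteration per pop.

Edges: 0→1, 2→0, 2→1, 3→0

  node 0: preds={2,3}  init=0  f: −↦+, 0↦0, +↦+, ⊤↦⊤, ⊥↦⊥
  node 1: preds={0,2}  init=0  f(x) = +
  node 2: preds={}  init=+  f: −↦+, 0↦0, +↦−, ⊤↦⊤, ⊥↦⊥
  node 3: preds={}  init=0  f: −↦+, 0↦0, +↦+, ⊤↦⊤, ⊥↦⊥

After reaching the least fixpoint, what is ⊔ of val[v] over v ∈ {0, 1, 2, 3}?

Iteration log — 4 steps:
  step 1. node 0  ⊔preds=⊤  new=⊤  old=0  +wl: 
  step 2. node 1  ⊔preds=⊤  new=⊤  old=0  +wl: 
  step 3. node 2  ⊔preds=⊥  new=+  stable
  step 4. node 3  ⊔preds=⊥  new=0  stable

Least fixpoint reached:
  node 0: ⊤
  node 1: ⊤
  node 2: +
  node 3: 0

⊤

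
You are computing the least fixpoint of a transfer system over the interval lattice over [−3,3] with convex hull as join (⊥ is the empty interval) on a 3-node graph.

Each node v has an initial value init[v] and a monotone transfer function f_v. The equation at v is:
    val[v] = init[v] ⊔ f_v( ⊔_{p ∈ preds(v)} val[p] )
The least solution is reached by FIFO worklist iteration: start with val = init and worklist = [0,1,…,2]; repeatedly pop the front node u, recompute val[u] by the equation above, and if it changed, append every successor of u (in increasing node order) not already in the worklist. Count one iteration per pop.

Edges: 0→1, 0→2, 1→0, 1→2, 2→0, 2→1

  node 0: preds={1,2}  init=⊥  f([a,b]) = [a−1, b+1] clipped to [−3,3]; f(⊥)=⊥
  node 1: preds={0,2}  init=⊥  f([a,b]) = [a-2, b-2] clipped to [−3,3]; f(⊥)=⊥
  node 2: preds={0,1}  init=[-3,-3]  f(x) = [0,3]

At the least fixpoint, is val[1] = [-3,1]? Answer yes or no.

Trace (7 dequeues):
  [1] u=0 | in [-3,-3] | out [-3,-2] | prev ⊥ | push {}
  [2] u=1 | in [-3,-2] | out [-3,-3] | prev ⊥ | push {0}
  [3] u=2 | in [-3,-2] | out [-3,3] | prev [-3,-3] | push {1}
  [4] u=0 | in [-3,3] | out [-3,3] | prev [-3,-2] | push {2}
  [5] u=1 | in [-3,3] | out [-3,1] | prev [-3,-3] | push {0}
  [6] u=2 | in [-3,3] | out [-3,3] | ==
  [7] u=0 | in [-3,3] | out [-3,3] | ==

Converged values:
  [0] [-3,3]
  [1] [-3,1]
  [2] [-3,3]

yes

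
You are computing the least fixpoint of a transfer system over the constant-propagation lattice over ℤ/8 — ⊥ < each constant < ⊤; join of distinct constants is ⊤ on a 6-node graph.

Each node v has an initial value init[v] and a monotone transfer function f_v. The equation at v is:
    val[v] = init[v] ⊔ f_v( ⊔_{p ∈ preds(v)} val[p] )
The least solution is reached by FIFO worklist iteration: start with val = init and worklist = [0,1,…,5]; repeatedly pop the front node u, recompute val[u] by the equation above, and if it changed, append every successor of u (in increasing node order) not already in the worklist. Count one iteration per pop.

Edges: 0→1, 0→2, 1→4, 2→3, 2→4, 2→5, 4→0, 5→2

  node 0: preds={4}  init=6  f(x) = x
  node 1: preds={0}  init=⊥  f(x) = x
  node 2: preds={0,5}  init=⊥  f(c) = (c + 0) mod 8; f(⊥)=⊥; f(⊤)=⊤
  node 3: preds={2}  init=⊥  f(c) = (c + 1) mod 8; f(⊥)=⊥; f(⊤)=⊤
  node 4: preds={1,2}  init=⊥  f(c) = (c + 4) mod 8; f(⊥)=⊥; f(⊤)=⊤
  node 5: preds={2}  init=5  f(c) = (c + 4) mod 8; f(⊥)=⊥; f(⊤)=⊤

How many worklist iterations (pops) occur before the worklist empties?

10

Iteration log — 10 steps:
  step 1. node 0  ⊔preds=⊥  new=6  stable
  step 2. node 1  ⊔preds=6  new=6  old=⊥  +wl: 
  step 3. node 2  ⊔preds=⊤  new=⊤  old=⊥  +wl: 
  step 4. node 3  ⊔preds=⊤  new=⊤  old=⊥  +wl: 
  step 5. node 4  ⊔preds=⊤  new=⊤  old=⊥  +wl: 0
  step 6. node 5  ⊔preds=⊤  new=⊤  old=5  +wl: 2
  step 7. node 0  ⊔preds=⊤  new=⊤  old=6  +wl: 1
  step 8. node 2  ⊔preds=⊤  new=⊤  stable
  step 9. node 1  ⊔preds=⊤  new=⊤  old=6  +wl: 4
  step 10. node 4  ⊔preds=⊤  new=⊤  stable

Least fixpoint reached:
  node 0: ⊤
  node 1: ⊤
  node 2: ⊤
  node 3: ⊤
  node 4: ⊤
  node 5: ⊤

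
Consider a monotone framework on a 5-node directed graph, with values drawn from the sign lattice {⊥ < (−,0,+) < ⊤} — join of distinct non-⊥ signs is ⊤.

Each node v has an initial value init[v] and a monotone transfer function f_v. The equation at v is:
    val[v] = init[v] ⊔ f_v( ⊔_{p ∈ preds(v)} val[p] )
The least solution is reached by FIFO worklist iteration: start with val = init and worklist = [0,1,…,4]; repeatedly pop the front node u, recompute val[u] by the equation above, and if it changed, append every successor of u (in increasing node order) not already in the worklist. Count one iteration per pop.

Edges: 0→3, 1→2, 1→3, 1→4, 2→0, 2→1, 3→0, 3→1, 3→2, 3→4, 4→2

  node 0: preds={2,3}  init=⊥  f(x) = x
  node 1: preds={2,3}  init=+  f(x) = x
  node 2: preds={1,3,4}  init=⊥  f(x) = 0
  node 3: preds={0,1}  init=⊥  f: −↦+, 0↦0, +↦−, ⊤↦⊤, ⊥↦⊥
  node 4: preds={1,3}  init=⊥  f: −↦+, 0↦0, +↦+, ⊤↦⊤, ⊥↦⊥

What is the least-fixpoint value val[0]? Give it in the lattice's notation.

Iteration log — 13 steps:
  step 1. node 0  ⊔preds=⊥  new=⊥  stable
  step 2. node 1  ⊔preds=⊥  new=+  stable
  step 3. node 2  ⊔preds=+  new=0  old=⊥  +wl: 0,1
  step 4. node 3  ⊔preds=+  new=−  old=⊥  +wl: 2
  step 5. node 4  ⊔preds=⊤  new=⊤  old=⊥  +wl: 
  step 6. node 0  ⊔preds=⊤  new=⊤  old=⊥  +wl: 3
  step 7. node 1  ⊔preds=⊤  new=⊤  old=+  +wl: 4
  step 8. node 2  ⊔preds=⊤  new=0  stable
  step 9. node 3  ⊔preds=⊤  new=⊤  old=−  +wl: 0,1,2
  step 10. node 4  ⊔preds=⊤  new=⊤  stable
  step 11. node 0  ⊔preds=⊤  new=⊤  stable
  step 12. node 1  ⊔preds=⊤  new=⊤  stable
  step 13. node 2  ⊔preds=⊤  new=0  stable

Least fixpoint reached:
  node 0: ⊤
  node 1: ⊤
  node 2: 0
  node 3: ⊤
  node 4: ⊤

⊤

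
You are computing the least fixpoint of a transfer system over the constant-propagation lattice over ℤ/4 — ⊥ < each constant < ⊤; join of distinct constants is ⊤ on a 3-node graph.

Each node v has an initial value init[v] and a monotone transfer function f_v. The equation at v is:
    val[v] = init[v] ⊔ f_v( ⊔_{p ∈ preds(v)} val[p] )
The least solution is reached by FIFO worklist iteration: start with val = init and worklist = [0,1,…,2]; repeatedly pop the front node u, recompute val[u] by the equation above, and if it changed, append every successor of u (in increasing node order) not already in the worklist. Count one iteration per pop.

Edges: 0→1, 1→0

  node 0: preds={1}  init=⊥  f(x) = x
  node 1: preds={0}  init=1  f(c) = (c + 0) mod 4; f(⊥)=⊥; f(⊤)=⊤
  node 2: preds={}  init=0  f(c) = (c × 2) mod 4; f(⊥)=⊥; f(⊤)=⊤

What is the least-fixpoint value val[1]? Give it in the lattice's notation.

Iteration log — 3 steps:
  step 1. node 0  ⊔preds=1  new=1  old=⊥  +wl: 
  step 2. node 1  ⊔preds=1  new=1  stable
  step 3. node 2  ⊔preds=⊥  new=0  stable

Least fixpoint reached:
  node 0: 1
  node 1: 1
  node 2: 0

1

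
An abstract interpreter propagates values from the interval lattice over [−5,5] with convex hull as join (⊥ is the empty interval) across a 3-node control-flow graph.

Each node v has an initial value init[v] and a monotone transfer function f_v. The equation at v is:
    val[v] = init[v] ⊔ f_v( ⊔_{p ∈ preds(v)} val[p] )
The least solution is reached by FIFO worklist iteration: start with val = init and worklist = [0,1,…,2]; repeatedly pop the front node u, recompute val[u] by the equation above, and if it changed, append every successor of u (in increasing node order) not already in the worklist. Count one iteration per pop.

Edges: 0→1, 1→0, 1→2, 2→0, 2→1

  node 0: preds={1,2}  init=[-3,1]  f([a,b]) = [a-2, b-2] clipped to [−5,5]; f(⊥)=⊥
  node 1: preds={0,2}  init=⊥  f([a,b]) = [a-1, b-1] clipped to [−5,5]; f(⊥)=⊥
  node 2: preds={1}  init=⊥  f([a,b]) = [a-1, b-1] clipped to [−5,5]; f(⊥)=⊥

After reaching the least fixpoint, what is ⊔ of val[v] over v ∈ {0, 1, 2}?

[-5,1]

Worklist (7 pops):
  #1 pop 0: in=⊥ → [-3,1] (no change)
  #2 pop 1: in=[-3,1] → [-4,0] (was ⊥); enqueue [0]
  #3 pop 2: in=[-4,0] → [-5,-1] (was ⊥); enqueue [1]
  #4 pop 0: in=[-5,0] → [-5,1] (was [-3,1]); enqueue []
  #5 pop 1: in=[-5,1] → [-5,0] (was [-4,0]); enqueue [0,2]
  #6 pop 0: in=[-5,0] → [-5,1] (no change)
  #7 pop 2: in=[-5,0] → [-5,-1] (no change)

Fixpoint:
  val[0] = [-5,1]
  val[1] = [-5,0]
  val[2] = [-5,-1]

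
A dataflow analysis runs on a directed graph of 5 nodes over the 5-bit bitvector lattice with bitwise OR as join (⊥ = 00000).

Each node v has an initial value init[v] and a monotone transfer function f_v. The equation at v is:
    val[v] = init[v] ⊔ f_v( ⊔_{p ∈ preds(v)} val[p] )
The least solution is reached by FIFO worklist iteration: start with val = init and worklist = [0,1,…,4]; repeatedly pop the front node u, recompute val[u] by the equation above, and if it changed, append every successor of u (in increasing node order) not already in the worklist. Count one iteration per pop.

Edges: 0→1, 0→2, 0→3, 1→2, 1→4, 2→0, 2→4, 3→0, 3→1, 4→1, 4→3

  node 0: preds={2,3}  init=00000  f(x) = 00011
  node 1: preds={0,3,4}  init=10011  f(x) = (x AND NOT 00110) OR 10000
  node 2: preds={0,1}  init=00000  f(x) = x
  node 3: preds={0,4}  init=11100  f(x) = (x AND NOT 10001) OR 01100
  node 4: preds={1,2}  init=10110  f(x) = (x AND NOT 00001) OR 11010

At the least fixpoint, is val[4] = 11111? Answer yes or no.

Iteration log — 8 steps:
  step 1. node 0  ⊔preds=11100  new=00011  old=00000  +wl: 
  step 2. node 1  ⊔preds=11111  new=11011  old=10011  +wl: 
  step 3. node 2  ⊔preds=11011  new=11011  old=00000  +wl: 0
  step 4. node 3  ⊔preds=10111  new=11110  old=11100  +wl: 1
  step 5. node 4  ⊔preds=11011  new=11110  old=10110  +wl: 3
  step 6. node 0  ⊔preds=11111  new=00011  stable
  step 7. node 1  ⊔preds=11111  new=11011  stable
  step 8. node 3  ⊔preds=11111  new=11110  stable

Least fixpoint reached:
  node 0: 00011
  node 1: 11011
  node 2: 11011
  node 3: 11110
  node 4: 11110

no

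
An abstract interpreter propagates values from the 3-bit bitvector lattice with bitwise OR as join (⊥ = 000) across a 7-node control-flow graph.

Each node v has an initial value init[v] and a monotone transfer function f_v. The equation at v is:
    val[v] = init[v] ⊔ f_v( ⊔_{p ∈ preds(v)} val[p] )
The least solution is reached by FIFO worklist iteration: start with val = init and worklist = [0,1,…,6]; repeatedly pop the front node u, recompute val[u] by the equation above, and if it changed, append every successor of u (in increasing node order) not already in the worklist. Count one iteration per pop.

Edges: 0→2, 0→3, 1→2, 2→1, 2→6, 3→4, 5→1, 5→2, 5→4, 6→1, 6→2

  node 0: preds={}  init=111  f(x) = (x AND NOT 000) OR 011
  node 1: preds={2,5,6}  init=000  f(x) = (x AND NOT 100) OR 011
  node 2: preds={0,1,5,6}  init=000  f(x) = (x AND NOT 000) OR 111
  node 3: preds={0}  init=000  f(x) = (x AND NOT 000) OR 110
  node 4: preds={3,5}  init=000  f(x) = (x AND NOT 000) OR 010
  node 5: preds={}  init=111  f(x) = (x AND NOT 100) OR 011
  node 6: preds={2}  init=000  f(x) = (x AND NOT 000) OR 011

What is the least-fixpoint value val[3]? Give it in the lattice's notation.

Worklist (9 pops):
  #1 pop 0: in=000 → 111 (no change)
  #2 pop 1: in=111 → 011 (was 000); enqueue []
  #3 pop 2: in=111 → 111 (was 000); enqueue [1]
  #4 pop 3: in=111 → 111 (was 000); enqueue []
  #5 pop 4: in=111 → 111 (was 000); enqueue []
  #6 pop 5: in=000 → 111 (no change)
  #7 pop 6: in=111 → 111 (was 000); enqueue [2]
  #8 pop 1: in=111 → 011 (no change)
  #9 pop 2: in=111 → 111 (no change)

Fixpoint:
  val[0] = 111
  val[1] = 011
  val[2] = 111
  val[3] = 111
  val[4] = 111
  val[5] = 111
  val[6] = 111

111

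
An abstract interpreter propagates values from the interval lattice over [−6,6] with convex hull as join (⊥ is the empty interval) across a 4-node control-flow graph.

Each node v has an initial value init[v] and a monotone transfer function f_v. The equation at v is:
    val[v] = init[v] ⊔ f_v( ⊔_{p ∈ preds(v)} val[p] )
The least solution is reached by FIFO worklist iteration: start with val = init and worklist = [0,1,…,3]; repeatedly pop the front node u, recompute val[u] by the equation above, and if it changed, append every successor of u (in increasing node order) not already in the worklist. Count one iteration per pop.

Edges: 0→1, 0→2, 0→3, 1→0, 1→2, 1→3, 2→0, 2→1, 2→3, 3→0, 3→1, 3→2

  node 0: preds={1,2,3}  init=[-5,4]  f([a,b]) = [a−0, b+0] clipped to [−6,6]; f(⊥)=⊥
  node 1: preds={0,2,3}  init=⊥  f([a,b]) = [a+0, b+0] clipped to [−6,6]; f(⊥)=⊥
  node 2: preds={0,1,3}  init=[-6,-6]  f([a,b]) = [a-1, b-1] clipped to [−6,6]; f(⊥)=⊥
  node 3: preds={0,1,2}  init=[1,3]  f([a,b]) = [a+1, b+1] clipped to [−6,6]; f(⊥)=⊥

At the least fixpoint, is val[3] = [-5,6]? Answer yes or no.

yes

Trace (14 dequeues):
  [1] u=0 | in [-6,3] | out [-6,4] | prev [-5,4] | push {}
  [2] u=1 | in [-6,4] | out [-6,4] | prev ⊥ | push {0}
  [3] u=2 | in [-6,4] | out [-6,3] | prev [-6,-6] | push {1}
  [4] u=3 | in [-6,4] | out [-5,5] | prev [1,3] | push {2}
  [5] u=0 | in [-6,5] | out [-6,5] | prev [-6,4] | push {3}
  [6] u=1 | in [-6,5] | out [-6,5] | prev [-6,4] | push {0}
  [7] u=2 | in [-6,5] | out [-6,4] | prev [-6,3] | push {1}
  [8] u=3 | in [-6,5] | out [-5,6] | prev [-5,5] | push {2}
  [9] u=0 | in [-6,6] | out [-6,6] | prev [-6,5] | push {3}
  [10] u=1 | in [-6,6] | out [-6,6] | prev [-6,5] | push {0}
  [11] u=2 | in [-6,6] | out [-6,5] | prev [-6,4] | push {1}
  [12] u=3 | in [-6,6] | out [-5,6] | ==
  [13] u=0 | in [-6,6] | out [-6,6] | ==
  [14] u=1 | in [-6,6] | out [-6,6] | ==

Converged values:
  [0] [-6,6]
  [1] [-6,6]
  [2] [-6,5]
  [3] [-5,6]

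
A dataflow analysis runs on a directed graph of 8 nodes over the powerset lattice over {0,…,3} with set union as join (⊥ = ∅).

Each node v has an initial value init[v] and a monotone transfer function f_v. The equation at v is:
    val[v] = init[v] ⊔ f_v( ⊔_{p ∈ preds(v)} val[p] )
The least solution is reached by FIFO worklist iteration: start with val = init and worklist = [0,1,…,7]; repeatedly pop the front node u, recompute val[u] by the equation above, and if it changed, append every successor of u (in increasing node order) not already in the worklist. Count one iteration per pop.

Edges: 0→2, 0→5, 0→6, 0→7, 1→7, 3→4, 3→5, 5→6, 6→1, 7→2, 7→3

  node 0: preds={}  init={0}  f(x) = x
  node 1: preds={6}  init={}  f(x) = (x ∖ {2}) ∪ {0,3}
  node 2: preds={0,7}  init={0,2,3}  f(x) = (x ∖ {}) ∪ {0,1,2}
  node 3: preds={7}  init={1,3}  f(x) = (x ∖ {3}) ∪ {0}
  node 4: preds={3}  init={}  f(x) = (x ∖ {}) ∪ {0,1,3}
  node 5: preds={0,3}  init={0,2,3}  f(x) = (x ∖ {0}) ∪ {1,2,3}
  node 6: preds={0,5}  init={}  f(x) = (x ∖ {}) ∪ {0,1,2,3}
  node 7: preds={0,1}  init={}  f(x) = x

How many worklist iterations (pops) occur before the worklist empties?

Iteration log — 14 steps:
  step 1. node 0  ⊔preds={}  new={0}  stable
  step 2. node 1  ⊔preds={}  new={0,3}  old={}  +wl: 
  step 3. node 2  ⊔preds={0}  new={0,1,2,3}  old={0,2,3}  +wl: 
  step 4. node 3  ⊔preds={}  new={0,1,3}  old={1,3}  +wl: 
  step 5. node 4  ⊔preds={0,1,3}  new={0,1,3}  old={}  +wl: 
  step 6. node 5  ⊔preds={0,1,3}  new={0,1,2,3}  old={0,2,3}  +wl: 
  step 7. node 6  ⊔preds={0,1,2,3}  new={0,1,2,3}  old={}  +wl: 1
  step 8. node 7  ⊔preds={0,3}  new={0,3}  old={}  +wl: 2,3
  step 9. node 1  ⊔preds={0,1,2,3}  new={0,1,3}  old={0,3}  +wl: 7
  step 10. node 2  ⊔preds={0,3}  new={0,1,2,3}  stable
  step 11. node 3  ⊔preds={0,3}  new={0,1,3}  stable
  step 12. node 7  ⊔preds={0,1,3}  new={0,1,3}  old={0,3}  +wl: 2,3
  step 13. node 2  ⊔preds={0,1,3}  new={0,1,2,3}  stable
  step 14. node 3  ⊔preds={0,1,3}  new={0,1,3}  stable

Least fixpoint reached:
  node 0: {0}
  node 1: {0,1,3}
  node 2: {0,1,2,3}
  node 3: {0,1,3}
  node 4: {0,1,3}
  node 5: {0,1,2,3}
  node 6: {0,1,2,3}
  node 7: {0,1,3}

14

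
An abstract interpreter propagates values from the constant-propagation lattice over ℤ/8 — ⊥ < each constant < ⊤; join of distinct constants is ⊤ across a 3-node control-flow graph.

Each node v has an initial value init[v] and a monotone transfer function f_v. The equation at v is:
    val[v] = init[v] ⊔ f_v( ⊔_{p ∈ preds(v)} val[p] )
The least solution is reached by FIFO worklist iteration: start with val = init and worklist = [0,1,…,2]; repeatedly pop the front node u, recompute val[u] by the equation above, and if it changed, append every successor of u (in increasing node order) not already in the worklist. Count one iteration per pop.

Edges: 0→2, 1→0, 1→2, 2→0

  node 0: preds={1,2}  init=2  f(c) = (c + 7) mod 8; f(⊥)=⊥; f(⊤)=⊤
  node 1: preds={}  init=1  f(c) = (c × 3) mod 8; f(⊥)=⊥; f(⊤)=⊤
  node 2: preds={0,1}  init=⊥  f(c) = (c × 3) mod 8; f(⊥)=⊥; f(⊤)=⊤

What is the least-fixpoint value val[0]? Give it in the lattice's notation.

⊤

Worklist (4 pops):
  #1 pop 0: in=1 → ⊤ (was 2); enqueue []
  #2 pop 1: in=⊥ → 1 (no change)
  #3 pop 2: in=⊤ → ⊤ (was ⊥); enqueue [0]
  #4 pop 0: in=⊤ → ⊤ (no change)

Fixpoint:
  val[0] = ⊤
  val[1] = 1
  val[2] = ⊤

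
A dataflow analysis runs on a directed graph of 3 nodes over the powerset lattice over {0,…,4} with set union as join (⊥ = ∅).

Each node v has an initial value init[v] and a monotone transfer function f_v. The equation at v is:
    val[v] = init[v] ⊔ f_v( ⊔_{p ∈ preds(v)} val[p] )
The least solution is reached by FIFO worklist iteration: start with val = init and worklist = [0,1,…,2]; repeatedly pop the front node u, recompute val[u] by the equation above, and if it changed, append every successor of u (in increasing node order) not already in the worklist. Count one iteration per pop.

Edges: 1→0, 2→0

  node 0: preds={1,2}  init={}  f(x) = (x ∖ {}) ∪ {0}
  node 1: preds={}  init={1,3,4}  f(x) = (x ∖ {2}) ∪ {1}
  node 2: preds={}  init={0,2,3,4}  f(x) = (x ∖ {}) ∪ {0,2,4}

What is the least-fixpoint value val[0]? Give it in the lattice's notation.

Iteration log — 3 steps:
  step 1. node 0  ⊔preds={0,1,2,3,4}  new={0,1,2,3,4}  old={}  +wl: 
  step 2. node 1  ⊔preds={}  new={1,3,4}  stable
  step 3. node 2  ⊔preds={}  new={0,2,3,4}  stable

Least fixpoint reached:
  node 0: {0,1,2,3,4}
  node 1: {1,3,4}
  node 2: {0,2,3,4}

{0,1,2,3,4}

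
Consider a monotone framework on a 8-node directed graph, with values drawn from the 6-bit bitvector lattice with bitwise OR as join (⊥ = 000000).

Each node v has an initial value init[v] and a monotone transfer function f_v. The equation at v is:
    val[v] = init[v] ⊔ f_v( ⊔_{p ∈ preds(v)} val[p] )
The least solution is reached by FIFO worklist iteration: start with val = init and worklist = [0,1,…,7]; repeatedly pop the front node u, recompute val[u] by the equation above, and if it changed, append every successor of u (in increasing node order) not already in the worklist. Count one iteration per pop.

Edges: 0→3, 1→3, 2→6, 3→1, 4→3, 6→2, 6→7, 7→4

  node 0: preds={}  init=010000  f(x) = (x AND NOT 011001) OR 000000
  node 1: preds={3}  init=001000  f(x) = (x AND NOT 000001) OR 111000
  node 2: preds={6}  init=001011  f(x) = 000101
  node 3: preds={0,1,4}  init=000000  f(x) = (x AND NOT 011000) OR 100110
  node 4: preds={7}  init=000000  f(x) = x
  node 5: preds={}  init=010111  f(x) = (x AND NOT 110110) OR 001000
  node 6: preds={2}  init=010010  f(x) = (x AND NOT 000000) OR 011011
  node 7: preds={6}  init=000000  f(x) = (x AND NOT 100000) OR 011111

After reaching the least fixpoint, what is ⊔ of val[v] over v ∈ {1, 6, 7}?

111111

Iteration log — 13 steps:
  step 1. node 0  ⊔preds=000000  new=010000  stable
  step 2. node 1  ⊔preds=000000  new=111000  old=001000  +wl: 
  step 3. node 2  ⊔preds=010010  new=001111  old=001011  +wl: 
  step 4. node 3  ⊔preds=111000  new=100110  old=000000  +wl: 1
  step 5. node 4  ⊔preds=000000  new=000000  stable
  step 6. node 5  ⊔preds=000000  new=011111  old=010111  +wl: 
  step 7. node 6  ⊔preds=001111  new=011111  old=010010  +wl: 2
  step 8. node 7  ⊔preds=011111  new=011111  old=000000  +wl: 4
  step 9. node 1  ⊔preds=100110  new=111110  old=111000  +wl: 3
  step 10. node 2  ⊔preds=011111  new=001111  stable
  step 11. node 4  ⊔preds=011111  new=011111  old=000000  +wl: 
  step 12. node 3  ⊔preds=111111  new=100111  old=100110  +wl: 1
  step 13. node 1  ⊔preds=100111  new=111110  stable

Least fixpoint reached:
  node 0: 010000
  node 1: 111110
  node 2: 001111
  node 3: 100111
  node 4: 011111
  node 5: 011111
  node 6: 011111
  node 7: 011111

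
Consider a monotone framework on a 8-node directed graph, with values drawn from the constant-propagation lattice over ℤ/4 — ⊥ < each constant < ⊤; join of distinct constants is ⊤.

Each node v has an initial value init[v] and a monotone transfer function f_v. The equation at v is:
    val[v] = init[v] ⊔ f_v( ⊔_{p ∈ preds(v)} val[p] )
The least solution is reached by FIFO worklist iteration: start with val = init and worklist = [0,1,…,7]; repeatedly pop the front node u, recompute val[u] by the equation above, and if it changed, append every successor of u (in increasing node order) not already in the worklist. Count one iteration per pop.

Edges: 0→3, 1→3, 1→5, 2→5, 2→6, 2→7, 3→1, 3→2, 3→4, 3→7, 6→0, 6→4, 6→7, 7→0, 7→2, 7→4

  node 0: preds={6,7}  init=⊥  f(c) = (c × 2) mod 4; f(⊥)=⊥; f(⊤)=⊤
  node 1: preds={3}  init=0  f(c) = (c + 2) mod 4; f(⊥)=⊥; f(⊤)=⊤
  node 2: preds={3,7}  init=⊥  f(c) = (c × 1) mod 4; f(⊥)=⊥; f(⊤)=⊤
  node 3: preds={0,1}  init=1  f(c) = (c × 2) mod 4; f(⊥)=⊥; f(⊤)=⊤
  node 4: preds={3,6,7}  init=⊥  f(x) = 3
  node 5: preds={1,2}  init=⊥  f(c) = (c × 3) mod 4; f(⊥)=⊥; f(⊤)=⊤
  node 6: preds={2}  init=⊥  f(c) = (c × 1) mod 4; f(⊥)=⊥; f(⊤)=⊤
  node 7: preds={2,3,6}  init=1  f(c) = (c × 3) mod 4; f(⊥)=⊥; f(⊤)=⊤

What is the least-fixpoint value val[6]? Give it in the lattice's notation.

Worklist (18 pops):
  #1 pop 0: in=1 → 2 (was ⊥); enqueue []
  #2 pop 1: in=1 → ⊤ (was 0); enqueue []
  #3 pop 2: in=1 → 1 (was ⊥); enqueue []
  #4 pop 3: in=⊤ → ⊤ (was 1); enqueue [1,2]
  #5 pop 4: in=⊤ → 3 (was ⊥); enqueue []
  #6 pop 5: in=⊤ → ⊤ (was ⊥); enqueue []
  #7 pop 6: in=1 → 1 (was ⊥); enqueue [0,4]
  #8 pop 7: in=⊤ → ⊤ (was 1); enqueue []
  #9 pop 1: in=⊤ → ⊤ (no change)
  #10 pop 2: in=⊤ → ⊤ (was 1); enqueue [5,6,7]
  #11 pop 0: in=⊤ → ⊤ (was 2); enqueue [3]
  #12 pop 4: in=⊤ → 3 (no change)
  #13 pop 5: in=⊤ → ⊤ (no change)
  #14 pop 6: in=⊤ → ⊤ (was 1); enqueue [0,4]
  #15 pop 7: in=⊤ → ⊤ (no change)
  #16 pop 3: in=⊤ → ⊤ (no change)
  #17 pop 0: in=⊤ → ⊤ (no change)
  #18 pop 4: in=⊤ → 3 (no change)

Fixpoint:
  val[0] = ⊤
  val[1] = ⊤
  val[2] = ⊤
  val[3] = ⊤
  val[4] = 3
  val[5] = ⊤
  val[6] = ⊤
  val[7] = ⊤

⊤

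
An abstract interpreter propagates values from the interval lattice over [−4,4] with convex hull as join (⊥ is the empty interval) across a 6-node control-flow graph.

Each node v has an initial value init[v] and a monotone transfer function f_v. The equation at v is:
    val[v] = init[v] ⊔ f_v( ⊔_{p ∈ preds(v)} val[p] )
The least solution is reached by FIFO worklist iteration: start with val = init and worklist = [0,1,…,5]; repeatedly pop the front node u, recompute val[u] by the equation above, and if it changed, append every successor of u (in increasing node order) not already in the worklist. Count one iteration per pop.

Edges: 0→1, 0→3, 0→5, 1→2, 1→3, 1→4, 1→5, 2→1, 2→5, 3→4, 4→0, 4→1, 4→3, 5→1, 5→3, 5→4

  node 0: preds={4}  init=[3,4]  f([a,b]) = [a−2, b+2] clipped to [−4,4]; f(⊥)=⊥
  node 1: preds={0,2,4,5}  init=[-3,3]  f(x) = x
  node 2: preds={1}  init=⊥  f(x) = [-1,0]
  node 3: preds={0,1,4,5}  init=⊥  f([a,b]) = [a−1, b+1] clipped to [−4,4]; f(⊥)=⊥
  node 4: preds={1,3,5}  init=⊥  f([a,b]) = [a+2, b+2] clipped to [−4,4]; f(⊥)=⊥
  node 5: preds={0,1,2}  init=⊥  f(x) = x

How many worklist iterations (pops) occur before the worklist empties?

16

Trace (16 dequeues):
  [1] u=0 | in ⊥ | out [3,4] | ==
  [2] u=1 | in [3,4] | out [-3,4] | prev [-3,3] | push {}
  [3] u=2 | in [-3,4] | out [-1,0] | prev ⊥ | push {1}
  [4] u=3 | in [-3,4] | out [-4,4] | prev ⊥ | push {}
  [5] u=4 | in [-4,4] | out [-2,4] | prev ⊥ | push {0,3}
  [6] u=5 | in [-3,4] | out [-3,4] | prev ⊥ | push {4}
  [7] u=1 | in [-3,4] | out [-3,4] | ==
  [8] u=0 | in [-2,4] | out [-4,4] | prev [3,4] | push {1,5}
  [9] u=3 | in [-4,4] | out [-4,4] | ==
  [10] u=4 | in [-4,4] | out [-2,4] | ==
  [11] u=1 | in [-4,4] | out [-4,4] | prev [-3,4] | push {2,3,4}
  [12] u=5 | in [-4,4] | out [-4,4] | prev [-3,4] | push {1}
  [13] u=2 | in [-4,4] | out [-1,0] | ==
  [14] u=3 | in [-4,4] | out [-4,4] | ==
  [15] u=4 | in [-4,4] | out [-2,4] | ==
  [16] u=1 | in [-4,4] | out [-4,4] | ==

Converged values:
  [0] [-4,4]
  [1] [-4,4]
  [2] [-1,0]
  [3] [-4,4]
  [4] [-2,4]
  [5] [-4,4]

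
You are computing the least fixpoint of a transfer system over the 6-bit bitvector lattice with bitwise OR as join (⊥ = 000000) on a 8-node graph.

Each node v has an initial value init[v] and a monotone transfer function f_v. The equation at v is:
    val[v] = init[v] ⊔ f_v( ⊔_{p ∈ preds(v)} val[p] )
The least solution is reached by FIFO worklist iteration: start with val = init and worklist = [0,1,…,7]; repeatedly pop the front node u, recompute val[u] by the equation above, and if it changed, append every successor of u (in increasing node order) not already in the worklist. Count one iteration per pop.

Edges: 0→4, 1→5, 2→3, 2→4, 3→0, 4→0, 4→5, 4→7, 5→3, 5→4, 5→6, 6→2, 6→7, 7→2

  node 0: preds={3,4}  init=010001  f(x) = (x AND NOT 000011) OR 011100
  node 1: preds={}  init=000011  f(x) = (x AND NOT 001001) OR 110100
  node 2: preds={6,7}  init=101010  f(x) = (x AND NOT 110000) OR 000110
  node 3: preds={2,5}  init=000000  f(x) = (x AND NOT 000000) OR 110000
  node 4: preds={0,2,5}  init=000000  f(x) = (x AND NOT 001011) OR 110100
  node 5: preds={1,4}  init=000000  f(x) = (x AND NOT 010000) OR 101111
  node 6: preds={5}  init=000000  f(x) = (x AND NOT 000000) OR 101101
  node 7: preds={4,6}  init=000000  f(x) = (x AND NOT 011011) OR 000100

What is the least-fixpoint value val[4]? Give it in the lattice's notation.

110100

Worklist (15 pops):
  #1 pop 0: in=000000 → 011101 (was 010001); enqueue []
  #2 pop 1: in=000000 → 110111 (was 000011); enqueue []
  #3 pop 2: in=000000 → 101110 (was 101010); enqueue []
  #4 pop 3: in=101110 → 111110 (was 000000); enqueue [0]
  #5 pop 4: in=111111 → 110100 (was 000000); enqueue []
  #6 pop 5: in=110111 → 101111 (was 000000); enqueue [3,4]
  #7 pop 6: in=101111 → 101111 (was 000000); enqueue [2]
  #8 pop 7: in=111111 → 100100 (was 000000); enqueue []
  #9 pop 0: in=111110 → 111101 (was 011101); enqueue []
  #10 pop 3: in=101111 → 111111 (was 111110); enqueue [0]
  #11 pop 4: in=111111 → 110100 (no change)
  #12 pop 2: in=101111 → 101111 (was 101110); enqueue [3,4]
  #13 pop 0: in=111111 → 111101 (no change)
  #14 pop 3: in=101111 → 111111 (no change)
  #15 pop 4: in=111111 → 110100 (no change)

Fixpoint:
  val[0] = 111101
  val[1] = 110111
  val[2] = 101111
  val[3] = 111111
  val[4] = 110100
  val[5] = 101111
  val[6] = 101111
  val[7] = 100100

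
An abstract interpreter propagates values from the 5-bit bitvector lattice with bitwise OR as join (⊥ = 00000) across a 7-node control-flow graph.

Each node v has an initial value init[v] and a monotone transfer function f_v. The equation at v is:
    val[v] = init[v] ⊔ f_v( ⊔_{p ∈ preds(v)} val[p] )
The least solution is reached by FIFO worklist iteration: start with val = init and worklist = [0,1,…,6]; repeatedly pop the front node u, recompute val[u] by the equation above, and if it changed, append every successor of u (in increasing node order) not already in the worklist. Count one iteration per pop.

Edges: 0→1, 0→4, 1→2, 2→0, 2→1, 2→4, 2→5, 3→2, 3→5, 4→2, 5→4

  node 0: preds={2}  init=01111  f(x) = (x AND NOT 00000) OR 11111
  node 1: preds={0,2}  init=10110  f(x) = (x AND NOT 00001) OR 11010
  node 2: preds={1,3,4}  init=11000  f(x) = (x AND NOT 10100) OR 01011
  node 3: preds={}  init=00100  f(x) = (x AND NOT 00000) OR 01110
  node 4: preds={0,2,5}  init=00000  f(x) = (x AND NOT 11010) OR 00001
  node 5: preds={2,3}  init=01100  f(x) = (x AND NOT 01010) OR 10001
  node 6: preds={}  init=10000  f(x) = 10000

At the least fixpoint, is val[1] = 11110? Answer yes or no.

Trace (11 dequeues):
  [1] u=0 | in 11000 | out 11111 | prev 01111 | push {}
  [2] u=1 | in 11111 | out 11110 | prev 10110 | push {}
  [3] u=2 | in 11110 | out 11011 | prev 11000 | push {0,1}
  [4] u=3 | in 00000 | out 01110 | prev 00100 | push {2}
  [5] u=4 | in 11111 | out 00101 | prev 00000 | push {}
  [6] u=5 | in 11111 | out 11101 | prev 01100 | push {4}
  [7] u=6 | in 00000 | out 10000 | ==
  [8] u=0 | in 11011 | out 11111 | ==
  [9] u=1 | in 11111 | out 11110 | ==
  [10] u=2 | in 11111 | out 11011 | ==
  [11] u=4 | in 11111 | out 00101 | ==

Converged values:
  [0] 11111
  [1] 11110
  [2] 11011
  [3] 01110
  [4] 00101
  [5] 11101
  [6] 10000

yes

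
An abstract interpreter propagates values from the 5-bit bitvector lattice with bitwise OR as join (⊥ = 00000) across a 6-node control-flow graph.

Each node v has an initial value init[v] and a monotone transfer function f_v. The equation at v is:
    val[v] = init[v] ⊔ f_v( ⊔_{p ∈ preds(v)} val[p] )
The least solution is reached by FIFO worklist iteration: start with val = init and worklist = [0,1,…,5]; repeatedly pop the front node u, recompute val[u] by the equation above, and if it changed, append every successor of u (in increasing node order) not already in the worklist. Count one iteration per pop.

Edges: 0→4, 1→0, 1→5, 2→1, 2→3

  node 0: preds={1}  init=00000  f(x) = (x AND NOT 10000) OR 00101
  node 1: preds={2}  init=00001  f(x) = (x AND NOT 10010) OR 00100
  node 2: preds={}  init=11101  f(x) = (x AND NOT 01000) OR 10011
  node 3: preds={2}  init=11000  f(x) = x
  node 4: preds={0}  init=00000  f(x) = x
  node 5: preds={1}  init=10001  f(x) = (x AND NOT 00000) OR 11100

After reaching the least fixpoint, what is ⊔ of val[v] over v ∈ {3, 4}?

11111

Iteration log — 9 steps:
  step 1. node 0  ⊔preds=00001  new=00101  old=00000  +wl: 
  step 2. node 1  ⊔preds=11101  new=01101  old=00001  +wl: 0
  step 3. node 2  ⊔preds=00000  new=11111  old=11101  +wl: 1
  step 4. node 3  ⊔preds=11111  new=11111  old=11000  +wl: 
  step 5. node 4  ⊔preds=00101  new=00101  old=00000  +wl: 
  step 6. node 5  ⊔preds=01101  new=11101  old=10001  +wl: 
  step 7. node 0  ⊔preds=01101  new=01101  old=00101  +wl: 4
  step 8. node 1  ⊔preds=11111  new=01101  stable
  step 9. node 4  ⊔preds=01101  new=01101  old=00101  +wl: 

Least fixpoint reached:
  node 0: 01101
  node 1: 01101
  node 2: 11111
  node 3: 11111
  node 4: 01101
  node 5: 11101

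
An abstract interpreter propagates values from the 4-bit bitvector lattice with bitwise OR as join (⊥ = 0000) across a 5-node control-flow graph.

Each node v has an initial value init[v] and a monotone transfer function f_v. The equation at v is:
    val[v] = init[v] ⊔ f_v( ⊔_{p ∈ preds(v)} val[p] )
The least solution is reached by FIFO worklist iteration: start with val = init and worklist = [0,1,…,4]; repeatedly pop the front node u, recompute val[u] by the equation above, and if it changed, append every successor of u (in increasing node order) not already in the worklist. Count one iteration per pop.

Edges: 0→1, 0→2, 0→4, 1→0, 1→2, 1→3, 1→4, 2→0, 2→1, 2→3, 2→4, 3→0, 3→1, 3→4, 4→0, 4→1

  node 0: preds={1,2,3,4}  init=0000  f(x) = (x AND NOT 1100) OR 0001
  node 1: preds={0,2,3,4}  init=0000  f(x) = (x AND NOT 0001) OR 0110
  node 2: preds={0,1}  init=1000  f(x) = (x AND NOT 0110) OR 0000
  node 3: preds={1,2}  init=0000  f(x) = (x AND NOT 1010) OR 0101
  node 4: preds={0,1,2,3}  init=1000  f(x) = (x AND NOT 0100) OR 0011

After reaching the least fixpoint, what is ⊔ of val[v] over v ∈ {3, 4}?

Worklist (9 pops):
  #1 pop 0: in=1000 → 0001 (was 0000); enqueue []
  #2 pop 1: in=1001 → 1110 (was 0000); enqueue [0]
  #3 pop 2: in=1111 → 1001 (was 1000); enqueue [1]
  #4 pop 3: in=1111 → 0101 (was 0000); enqueue []
  #5 pop 4: in=1111 → 1011 (was 1000); enqueue []
  #6 pop 0: in=1111 → 0011 (was 0001); enqueue [2,4]
  #7 pop 1: in=1111 → 1110 (no change)
  #8 pop 2: in=1111 → 1001 (no change)
  #9 pop 4: in=1111 → 1011 (no change)

Fixpoint:
  val[0] = 0011
  val[1] = 1110
  val[2] = 1001
  val[3] = 0101
  val[4] = 1011

1111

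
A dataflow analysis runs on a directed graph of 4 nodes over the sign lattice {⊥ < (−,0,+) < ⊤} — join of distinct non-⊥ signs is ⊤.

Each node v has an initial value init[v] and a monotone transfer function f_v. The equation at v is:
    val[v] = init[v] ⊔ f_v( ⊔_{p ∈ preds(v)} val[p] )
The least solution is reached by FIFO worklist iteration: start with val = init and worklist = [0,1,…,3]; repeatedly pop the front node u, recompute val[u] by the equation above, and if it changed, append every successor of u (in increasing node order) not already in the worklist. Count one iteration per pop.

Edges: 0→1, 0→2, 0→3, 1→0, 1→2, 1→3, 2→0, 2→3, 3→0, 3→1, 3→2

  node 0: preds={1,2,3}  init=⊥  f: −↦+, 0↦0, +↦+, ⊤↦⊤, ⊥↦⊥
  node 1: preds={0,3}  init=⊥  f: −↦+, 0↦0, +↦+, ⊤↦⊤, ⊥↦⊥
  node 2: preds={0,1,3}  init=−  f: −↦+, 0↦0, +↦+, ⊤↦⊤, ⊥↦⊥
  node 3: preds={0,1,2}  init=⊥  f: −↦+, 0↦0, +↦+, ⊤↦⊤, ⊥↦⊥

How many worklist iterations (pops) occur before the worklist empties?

9

Trace (9 dequeues):
  [1] u=0 | in − | out + | prev ⊥ | push {}
  [2] u=1 | in + | out + | prev ⊥ | push {0}
  [3] u=2 | in + | out ⊤ | prev − | push {}
  [4] u=3 | in ⊤ | out ⊤ | prev ⊥ | push {1,2}
  [5] u=0 | in ⊤ | out ⊤ | prev + | push {3}
  [6] u=1 | in ⊤ | out ⊤ | prev + | push {0}
  [7] u=2 | in ⊤ | out ⊤ | ==
  [8] u=3 | in ⊤ | out ⊤ | ==
  [9] u=0 | in ⊤ | out ⊤ | ==

Converged values:
  [0] ⊤
  [1] ⊤
  [2] ⊤
  [3] ⊤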